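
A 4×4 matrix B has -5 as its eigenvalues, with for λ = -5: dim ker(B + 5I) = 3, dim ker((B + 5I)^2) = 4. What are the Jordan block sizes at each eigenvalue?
Jordan blocks: (-5, 2), (-5, 1), (-5, 1)

λ = -5: successive nullity increments [3, 1] count blocks of size ≥ k; block sizes are [2, 1, 1].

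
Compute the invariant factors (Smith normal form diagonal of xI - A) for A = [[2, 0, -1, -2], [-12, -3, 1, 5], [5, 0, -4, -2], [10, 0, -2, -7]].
x + 3, (x + 3)^3

The Jordan structure of A has elementary divisors (x + 3)^3, (x + 3). Arranging the block sizes at each eigenvalue in decreasing order and taking row products gives the invariant factors.

Invariant factors (smallest first, each dividing the next): x + 3, (x + 3)^3.

Check: the last factor (x + 3)^3 is the minimal polynomial, and the product (x + 3)^4 is the characteristic polynomial.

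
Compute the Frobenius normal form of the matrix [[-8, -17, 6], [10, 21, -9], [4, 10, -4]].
R = [[0, 0, -20], [1, 0, -16], [0, 1, 9]]

The invariant factors of A (the non-unit diagonal entries of the Smith normal form of xI - A over ℚ[x]) are (x - 5)(x^2 - 4x - 4), each dividing the next. The characteristic polynomial is their product, (x - 5)(x^2 - 4x - 4).

The rational canonical form is the block-diagonal matrix of companion matrices C(f_i):
R = [[0, 0, -20], [1, 0, -16], [0, 1, 9]].

Note the characteristic polynomial does not split into linear factors over ℚ, so A has no Jordan form over ℚ; the rational canonical form exists over any field.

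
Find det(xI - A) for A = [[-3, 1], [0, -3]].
xI - A = [[x + 3, -1], [0, x + 3]].

Expanding det(xI - A) along the first row:
det(xI - A) = + (x + 3)·det([[x + 3]]) - (-1)·det([[0]]).

Evaluating gives χ_A(x) = x^2 + 6x + 9 = (x + 3)^2.

χ_A(x) = (x + 3)^2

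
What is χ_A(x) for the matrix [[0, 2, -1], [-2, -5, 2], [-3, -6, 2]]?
χ_A(x) = (x + 1)^3

xI - A = [[x, -2, 1], [2, x + 5, -2], [3, 6, x - 2]].

Expanding det(xI - A) along the first row:
det(xI - A) = + (x)·det([[x + 5, -2], [6, x - 2]]) - (-2)·det([[2, -2], [3, x - 2]]) + (1)·det([[2, x + 5], [3, 6]]).

Evaluating gives χ_A(x) = x^3 + 3x^2 + 3x + 1 = (x + 1)^3.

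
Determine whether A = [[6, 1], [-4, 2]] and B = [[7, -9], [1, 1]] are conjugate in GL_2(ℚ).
Two matrices over a field are similar if and only if they have the same invariant factors.

Both A and B have characteristic polynomial (x - 4)^2 and minimal polynomial (x - 4)^2. Computing further, both have invariant factors (x - 4)^2. Hence A and B are similar.

Yes.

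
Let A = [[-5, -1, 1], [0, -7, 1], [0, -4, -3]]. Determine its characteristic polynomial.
χ_A(x) = (x + 5)^3

xI - A = [[x + 5, 1, -1], [0, x + 7, -1], [0, 4, x + 3]].

Expanding det(xI - A) along the first row:
det(xI - A) = + (x + 5)·det([[x + 7, -1], [4, x + 3]]) - (1)·det([[0, -1], [0, x + 3]]) + (-1)·det([[0, x + 7], [0, 4]]).

Evaluating gives χ_A(x) = x^3 + 15x^2 + 75x + 125 = (x + 5)^3.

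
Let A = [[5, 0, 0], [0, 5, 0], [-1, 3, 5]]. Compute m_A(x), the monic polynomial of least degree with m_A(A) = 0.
m_A(x) = (x - 5)^2

The characteristic polynomial factors as (x - 5)^3. The minimal polynomial is ∏(x - λ)^{k_λ} where k_λ is the size of the largest Jordan block at λ.

For λ = 5: rank(A - 5I) = 1, and the largest Jordan block has size 2 (the smallest k with rank((A - 5I)^k) = rank((A - 5I)^(k+1))).

So m_A(x) = (x - 5)^2.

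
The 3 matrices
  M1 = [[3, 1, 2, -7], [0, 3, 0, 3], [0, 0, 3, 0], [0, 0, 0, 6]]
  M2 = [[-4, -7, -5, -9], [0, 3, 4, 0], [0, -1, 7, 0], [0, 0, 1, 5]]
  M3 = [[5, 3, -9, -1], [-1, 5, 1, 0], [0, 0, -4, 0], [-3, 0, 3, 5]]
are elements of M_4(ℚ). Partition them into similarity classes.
2 classes: {M1}, {M2, M3}

Characteristic polynomials: χ_{M1} = (x - 6)(x - 3)^3, χ_{M2} = (x - 5)^3(x + 4), χ_{M3} = (x - 5)^3(x + 4).

{M1}: invariant factors x - 3, (x - 6)(x - 3)^2.

{M2, M3}: invariant factors (x - 5)^3(x + 4).

Matrices are similar if and only if their invariant-factor lists agree; the partition into similarity classes is {M1}, {M2, M3}.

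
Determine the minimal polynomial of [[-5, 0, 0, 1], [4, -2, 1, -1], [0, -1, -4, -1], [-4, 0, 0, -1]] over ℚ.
The characteristic polynomial factors as (x + 3)^4. The minimal polynomial is ∏(x - λ)^{k_λ} where k_λ is the size of the largest Jordan block at λ.

For λ = -3: rank(A + 3I) = 2, and the largest Jordan block has size 2 (the smallest k with rank((A + 3I)^k) = rank((A + 3I)^(k+1))).

So m_A(x) = (x + 3)^2.

m_A(x) = (x + 3)^2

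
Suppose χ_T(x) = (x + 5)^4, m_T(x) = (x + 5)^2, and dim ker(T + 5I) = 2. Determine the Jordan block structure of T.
λ = -5: algebraic multiplicity 4 (exponent in χ_T), largest block size 2 (exponent in m_T), 2 blocks (geometric multiplicity). These force block sizes [2, 2].

Jordan blocks: (-5, 2), (-5, 2)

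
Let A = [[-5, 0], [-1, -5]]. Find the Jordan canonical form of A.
J = [[-5, 1], [0, -5]]

The characteristic polynomial is det(xI - A) = (x + 5)^2, so the eigenvalues are -5 (algebraic multiplicity 2).

For λ = -5: rank(A + 5I) = 1, rank((A + 5I)^2) = 0. The eigenspace has dimension 2 - 1 = 1, so there is 1 Jordan block; the rank sequence gives block sizes [2].

Assembling the blocks gives the Jordan form J above.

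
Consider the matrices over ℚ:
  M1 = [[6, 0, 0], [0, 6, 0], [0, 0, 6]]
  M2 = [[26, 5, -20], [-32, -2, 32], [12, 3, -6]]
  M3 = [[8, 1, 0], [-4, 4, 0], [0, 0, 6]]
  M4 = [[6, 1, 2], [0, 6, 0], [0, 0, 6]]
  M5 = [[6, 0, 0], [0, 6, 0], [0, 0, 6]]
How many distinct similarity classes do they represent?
2 classes: {M1, M5}, {M2, M3, M4}

Characteristic polynomials: χ_{M1} = (x - 6)^3, χ_{M2} = (x - 6)^3, χ_{M3} = (x - 6)^3, χ_{M4} = (x - 6)^3, χ_{M5} = (x - 6)^3.

{M1, M5}: invariant factors x - 6, x - 6, x - 6.

{M2, M3, M4}: invariant factors x - 6, (x - 6)^2.

Matrices are similar if and only if their invariant-factor lists agree; the partition into similarity classes is {M1, M5}, {M2, M3, M4}.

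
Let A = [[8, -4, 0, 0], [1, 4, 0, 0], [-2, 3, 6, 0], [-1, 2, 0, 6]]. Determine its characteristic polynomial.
χ_A(x) = (x - 6)^4

xI - A = [[x - 8, 4, 0, 0], [-1, x - 4, 0, 0], [2, -3, x - 6, 0], [1, -2, 0, x - 6]].

Expanding det(xI - A) along the first row:
det(xI - A) = + (x - 8)·det([[x - 4, 0, 0], [-3, x - 6, 0], [-2, 0, x - 6]]) - (4)·det([[-1, 0, 0], [2, x - 6, 0], [1, 0, x - 6]]) + (0)·det([[-1, x - 4, 0], [2, -3, 0], [1, -2, x - 6]]) - (0)·det([[-1, x - 4, 0], [2, -3, x - 6], [1, -2, 0]]).

Evaluating gives χ_A(x) = x^4 - 24x^3 + 216x^2 - 864x + 1296 = (x - 6)^4.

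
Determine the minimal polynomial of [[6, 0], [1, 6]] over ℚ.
m_A(x) = (x - 6)^2

The characteristic polynomial factors as (x - 6)^2. The minimal polynomial is ∏(x - λ)^{k_λ} where k_λ is the size of the largest Jordan block at λ.

For λ = 6: rank(A - 6I) = 1, and the largest Jordan block has size 2 (the smallest k with rank((A - 6I)^k) = rank((A - 6I)^(k+1))).

So m_A(x) = (x - 6)^2.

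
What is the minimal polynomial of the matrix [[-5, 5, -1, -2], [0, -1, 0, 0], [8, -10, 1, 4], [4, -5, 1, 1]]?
m_A(x) = (x + 1)^2

The characteristic polynomial factors as (x + 1)^4. The minimal polynomial is ∏(x - λ)^{k_λ} where k_λ is the size of the largest Jordan block at λ.

For λ = -1: rank(A + I) = 1, and the largest Jordan block has size 2 (the smallest k with rank((A + I)^k) = rank((A + I)^(k+1))).

So m_A(x) = (x + 1)^2.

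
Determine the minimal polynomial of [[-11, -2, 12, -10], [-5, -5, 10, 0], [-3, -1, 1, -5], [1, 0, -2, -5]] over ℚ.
The characteristic polynomial factors as (x + 5)^4. The minimal polynomial is ∏(x - λ)^{k_λ} where k_λ is the size of the largest Jordan block at λ.

For λ = -5: rank(A + 5I) = 2, and the largest Jordan block has size 2 (the smallest k with rank((A + 5I)^k) = rank((A + 5I)^(k+1))).

So m_A(x) = (x + 5)^2.

m_A(x) = (x + 5)^2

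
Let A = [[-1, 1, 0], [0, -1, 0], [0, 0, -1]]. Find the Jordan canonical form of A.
J = [[-1, 1, 0], [0, -1, 0], [0, 0, -1]]

The characteristic polynomial is det(xI - A) = (x + 1)^3, so the eigenvalues are -1 (algebraic multiplicity 3).

For λ = -1: rank(A + I) = 1, rank((A + I)^2) = 0. The eigenspace has dimension 3 - 1 = 2, so there are 2 Jordan blocks; the rank sequence gives block sizes [2, 1].

Assembling the blocks gives the Jordan form J above.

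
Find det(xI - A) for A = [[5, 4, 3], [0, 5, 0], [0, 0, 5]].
xI - A = [[x - 5, -4, -3], [0, x - 5, 0], [0, 0, x - 5]].

Expanding det(xI - A) along the first row:
det(xI - A) = + (x - 5)·det([[x - 5, 0], [0, x - 5]]) - (-4)·det([[0, 0], [0, x - 5]]) + (-3)·det([[0, x - 5], [0, 0]]).

Evaluating gives χ_A(x) = x^3 - 15x^2 + 75x - 125 = (x - 5)^3.

χ_A(x) = (x - 5)^3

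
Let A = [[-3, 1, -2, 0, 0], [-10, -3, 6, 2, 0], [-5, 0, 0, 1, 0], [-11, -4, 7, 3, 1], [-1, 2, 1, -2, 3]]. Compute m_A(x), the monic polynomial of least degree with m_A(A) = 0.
The characteristic polynomial factors as (x - 2)^3(x + 3)^2. The minimal polynomial is ∏(x - λ)^{k_λ} where k_λ is the size of the largest Jordan block at λ.

For λ = -3: rank(A + 3I) = 4, and the largest Jordan block has size 2 (the smallest k with rank((A + 3I)^k) = rank((A + 3I)^(k+1))).
For λ = 2: rank(A - 2I) = 4, and the largest Jordan block has size 3 (the smallest k with rank((A - 2I)^k) = rank((A - 2I)^(k+1))).

So m_A(x) = (x - 2)^3(x + 3)^2.

m_A(x) = (x - 2)^3(x + 3)^2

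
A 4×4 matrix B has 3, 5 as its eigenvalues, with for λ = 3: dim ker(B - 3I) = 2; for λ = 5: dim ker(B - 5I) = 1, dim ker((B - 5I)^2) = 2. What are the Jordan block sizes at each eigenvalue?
Jordan blocks: (3, 1), (3, 1), (5, 2)

λ = 3: successive nullity increments [2] count blocks of size ≥ k; block sizes are [1, 1].
λ = 5: successive nullity increments [1, 1] count blocks of size ≥ k; block sizes are [2].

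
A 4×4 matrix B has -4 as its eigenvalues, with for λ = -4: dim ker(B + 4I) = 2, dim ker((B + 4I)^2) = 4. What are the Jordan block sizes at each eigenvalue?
λ = -4: successive nullity increments [2, 2] count blocks of size ≥ k; block sizes are [2, 2].

Jordan blocks: (-4, 2), (-4, 2)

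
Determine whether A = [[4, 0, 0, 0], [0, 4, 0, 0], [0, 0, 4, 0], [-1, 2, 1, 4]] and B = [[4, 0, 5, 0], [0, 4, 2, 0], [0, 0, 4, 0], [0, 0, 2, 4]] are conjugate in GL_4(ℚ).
Yes.

Two matrices over a field are similar if and only if they have the same invariant factors.

Both A and B have characteristic polynomial (x - 4)^4 and minimal polynomial (x - 4)^2. Computing further, both have invariant factors x - 4, x - 4, (x - 4)^2. Hence A and B are similar.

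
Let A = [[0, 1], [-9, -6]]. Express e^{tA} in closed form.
A has Jordan form J = [[-3, 1], [0, -3]] with A = PJP^{-1}, so e^{tA} = P e^{tJ} P^{-1}.

For a Jordan block J_k(λ), e^{tJ_k(λ)} = e^{λt} · (I + tN + t^2 N^2/2! + ... + t^{k-1} N^{k-1}/(k-1)!) where N is the nilpotent superdiagonal part.

Assembling the blocks and conjugating back gives the entries of e^{tA} as shown above.

e^{tA} = [[(3*t + 1)*e^{-3*t}, t*e^{-3*t}], [-9*t*e^{-3*t}, (1 - 3*t)*e^{-3*t}]]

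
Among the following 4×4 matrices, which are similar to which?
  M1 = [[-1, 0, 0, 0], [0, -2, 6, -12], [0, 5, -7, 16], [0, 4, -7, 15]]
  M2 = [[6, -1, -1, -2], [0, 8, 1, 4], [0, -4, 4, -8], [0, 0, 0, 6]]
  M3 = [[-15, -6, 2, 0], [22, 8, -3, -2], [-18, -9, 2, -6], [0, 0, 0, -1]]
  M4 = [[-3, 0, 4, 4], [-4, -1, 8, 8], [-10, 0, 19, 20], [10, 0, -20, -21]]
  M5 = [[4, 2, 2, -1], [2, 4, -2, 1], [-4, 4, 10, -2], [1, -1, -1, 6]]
4 classes: {M1}, {M2, M5}, {M3}, {M4}

Characteristic polynomials: χ_{M1} = (x - 4)(x - 1)^2(x + 1), χ_{M2} = (x - 6)^4, χ_{M3} = (x + 1)^3(x + 3), χ_{M4} = (x + 1)^3(x + 3), χ_{M5} = (x - 6)^4.

{M1}: invariant factors (x - 4)(x - 1)^2(x + 1).

{M2, M5}: invariant factors x - 6, (x - 6)^3.

{M3}: invariant factors x + 1, (x + 1)^2(x + 3).

{M4}: invariant factors x + 1, x + 1, (x + 1)(x + 3).

Matrices are similar if and only if their invariant-factor lists agree; the partition into similarity classes is {M1}, {M2, M5}, {M3}, {M4}.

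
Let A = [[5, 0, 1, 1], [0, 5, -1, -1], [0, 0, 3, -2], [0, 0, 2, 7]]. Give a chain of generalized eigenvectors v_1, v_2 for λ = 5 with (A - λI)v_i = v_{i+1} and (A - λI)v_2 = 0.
v_1 = [[-1, 2, 2, -1]]^T, v_2 = [[1, -1, -2, 2]]^T

We seek v_1 ∈ ker((A - 5I)^2) \ ker(A - 5I), then set v_{i+1} = (A - 5I) v_i.

One such chain is v_1 = [[-1, 2, 2, -1]]^T, v_2 = [[1, -1, -2, 2]]^T. Check: (A - 5I) v_2 = [[0, 0, 0, 0]]^T = 0.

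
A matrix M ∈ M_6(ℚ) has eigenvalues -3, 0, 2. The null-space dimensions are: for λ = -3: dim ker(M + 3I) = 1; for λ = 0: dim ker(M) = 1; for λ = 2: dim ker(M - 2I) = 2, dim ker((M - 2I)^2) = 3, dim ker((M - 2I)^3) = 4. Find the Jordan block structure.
λ = -3: successive nullity increments [1] count blocks of size ≥ k; block sizes are [1].
λ = 0: successive nullity increments [1] count blocks of size ≥ k; block sizes are [1].
λ = 2: successive nullity increments [2, 1, 1] count blocks of size ≥ k; block sizes are [3, 1].

Jordan blocks: (-3, 1), (0, 1), (2, 3), (2, 1)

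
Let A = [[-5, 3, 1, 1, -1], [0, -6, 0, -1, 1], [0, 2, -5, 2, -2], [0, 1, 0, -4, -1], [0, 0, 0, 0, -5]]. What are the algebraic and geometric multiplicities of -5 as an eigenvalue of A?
algebraic multiplicity 5, geometric multiplicity 3

The characteristic polynomial is (x + 5)^5, so the factor x + 5 appears with exponent 5: the algebraic multiplicity is 5.

rank(A + 5I) = 2, so the eigenspace has dimension 5 - 2 = 3: the geometric multiplicity is 3.

Since 3 < 5, A is not diagonalizable.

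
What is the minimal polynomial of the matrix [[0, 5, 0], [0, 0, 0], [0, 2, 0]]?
The characteristic polynomial factors as x^3. The minimal polynomial is ∏(x - λ)^{k_λ} where k_λ is the size of the largest Jordan block at λ.

For λ = 0: rank(A) = 1, and the largest Jordan block has size 2 (the smallest k with rank(A^k) = rank(A^(k+1))).

So m_A(x) = x^2.

m_A(x) = x^2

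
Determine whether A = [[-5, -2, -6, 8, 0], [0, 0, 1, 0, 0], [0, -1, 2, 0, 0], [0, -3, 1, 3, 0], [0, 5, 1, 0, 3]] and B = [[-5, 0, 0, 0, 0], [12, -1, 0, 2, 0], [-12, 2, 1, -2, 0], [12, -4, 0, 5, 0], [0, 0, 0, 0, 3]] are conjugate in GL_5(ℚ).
No.

Both have characteristic polynomial (x - 3)^2(x - 1)^2(x + 5), but the minimal polynomial of A is (x - 3)(x - 1)^2(x + 5) while the minimal polynomial of B is (x - 3)(x - 1)(x + 5). The minimal polynomial is a similarity invariant, so A and B are not similar.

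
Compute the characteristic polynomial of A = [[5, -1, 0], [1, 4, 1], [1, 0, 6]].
χ_A(x) = (x - 5)^3

xI - A = [[x - 5, 1, 0], [-1, x - 4, -1], [-1, 0, x - 6]].

Expanding det(xI - A) along the first row:
det(xI - A) = + (x - 5)·det([[x - 4, -1], [0, x - 6]]) - (1)·det([[-1, -1], [-1, x - 6]]) + (0)·det([[-1, x - 4], [-1, 0]]).

Evaluating gives χ_A(x) = x^3 - 15x^2 + 75x - 125 = (x - 5)^3.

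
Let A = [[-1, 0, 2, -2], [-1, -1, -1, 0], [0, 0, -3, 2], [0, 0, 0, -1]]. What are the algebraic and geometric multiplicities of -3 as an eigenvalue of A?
algebraic multiplicity 1, geometric multiplicity 1

The characteristic polynomial is (x + 1)^3(x + 3), so the factor x + 3 appears with exponent 1: the algebraic multiplicity is 1.

rank(A + 3I) = 3, so the eigenspace has dimension 4 - 3 = 1: the geometric multiplicity is 1.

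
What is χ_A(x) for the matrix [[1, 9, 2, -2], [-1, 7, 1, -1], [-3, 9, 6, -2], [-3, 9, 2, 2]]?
χ_A(x) = (x - 4)^4

xI - A = [[x - 1, -9, -2, 2], [1, x - 7, -1, 1], [3, -9, x - 6, 2], [3, -9, -2, x - 2]].

Expanding det(xI - A) along the first row:
det(xI - A) = + (x - 1)·det([[x - 7, -1, 1], [-9, x - 6, 2], [-9, -2, x - 2]]) - (-9)·det([[1, -1, 1], [3, x - 6, 2], [3, -2, x - 2]]) + (-2)·det([[1, x - 7, 1], [3, -9, 2], [3, -9, x - 2]]) - (2)·det([[1, x - 7, -1], [3, -9, x - 6], [3, -9, -2]]).

Evaluating gives χ_A(x) = x^4 - 16x^3 + 96x^2 - 256x + 256 = (x - 4)^4.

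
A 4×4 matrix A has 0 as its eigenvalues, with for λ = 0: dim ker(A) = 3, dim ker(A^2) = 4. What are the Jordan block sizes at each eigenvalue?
λ = 0: successive nullity increments [3, 1] count blocks of size ≥ k; block sizes are [2, 1, 1].

Jordan blocks: (0, 2), (0, 1), (0, 1)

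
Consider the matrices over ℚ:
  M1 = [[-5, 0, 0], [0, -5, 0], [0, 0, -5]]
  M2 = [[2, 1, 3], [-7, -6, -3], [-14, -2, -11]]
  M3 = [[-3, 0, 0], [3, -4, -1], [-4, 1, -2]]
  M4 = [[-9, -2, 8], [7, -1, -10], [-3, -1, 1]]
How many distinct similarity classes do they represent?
3 classes: {M1}, {M2}, {M3, M4}

Characteristic polynomials: χ_{M1} = (x + 5)^3, χ_{M2} = (x + 5)^3, χ_{M3} = (x + 3)^3, χ_{M4} = (x + 3)^3.

{M1}: invariant factors x + 5, x + 5, x + 5.

{M2}: invariant factors x + 5, (x + 5)^2.

{M3, M4}: invariant factors (x + 3)^3.

Matrices are similar if and only if their invariant-factor lists agree; the partition into similarity classes is {M1}, {M2}, {M3, M4}.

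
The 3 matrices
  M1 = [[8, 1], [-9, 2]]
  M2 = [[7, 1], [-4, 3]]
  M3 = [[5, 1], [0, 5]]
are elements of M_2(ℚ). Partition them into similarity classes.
Characteristic polynomials: χ_{M1} = (x - 5)^2, χ_{M2} = (x - 5)^2, χ_{M3} = (x - 5)^2.

{M1, M2, M3}: invariant factors (x - 5)^2.

Matrices are similar if and only if their invariant-factor lists agree; the partition into similarity classes is {M1, M2, M3}.

1 class: {M1, M2, M3}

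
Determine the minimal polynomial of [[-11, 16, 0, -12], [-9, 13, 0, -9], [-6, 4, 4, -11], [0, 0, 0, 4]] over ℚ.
m_A(x) = (x - 4)^2(x - 1)^2

The characteristic polynomial factors as (x - 4)^2(x - 1)^2. The minimal polynomial is ∏(x - λ)^{k_λ} where k_λ is the size of the largest Jordan block at λ.

For λ = 1: rank(A - I) = 3, and the largest Jordan block has size 2 (the smallest k with rank((A - I)^k) = rank((A - I)^(k+1))).
For λ = 4: rank(A - 4I) = 3, and the largest Jordan block has size 2 (the smallest k with rank((A - 4I)^k) = rank((A - 4I)^(k+1))).

So m_A(x) = (x - 4)^2(x - 1)^2.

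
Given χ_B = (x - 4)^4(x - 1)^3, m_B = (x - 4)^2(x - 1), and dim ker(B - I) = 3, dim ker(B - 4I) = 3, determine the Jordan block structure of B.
λ = 1: algebraic multiplicity 3 (exponent in χ_B), largest block size 1 (exponent in m_B), 3 blocks (geometric multiplicity). These force block sizes [1, 1, 1].
λ = 4: algebraic multiplicity 4 (exponent in χ_B), largest block size 2 (exponent in m_B), 3 blocks (geometric multiplicity). These force block sizes [2, 1, 1].

Jordan blocks: (1, 1), (1, 1), (1, 1), (4, 2), (4, 1), (4, 1)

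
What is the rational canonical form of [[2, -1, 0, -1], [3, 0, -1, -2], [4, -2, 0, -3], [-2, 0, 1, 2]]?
R = [[0, -1, 0, 0], [1, 2, 0, 0], [0, 0, 0, -1], [0, 0, 1, 2]]

The invariant factors of A (the non-unit diagonal entries of the Smith normal form of xI - A over ℚ[x]) are (x - 1)^2, (x - 1)^2, each dividing the next. The characteristic polynomial is their product, (x - 1)^4.

The rational canonical form is the block-diagonal matrix of companion matrices C(f_i):
R = [[0, -1, 0, 0], [1, 2, 0, 0], [0, 0, 0, -1], [0, 0, 1, 2]].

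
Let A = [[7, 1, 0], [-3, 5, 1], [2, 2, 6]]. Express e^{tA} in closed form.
e^{tA} = [[(-t^2 + t + 1)*e^{6*t}, t*e^{6*t}, t^2*e^{6*t}/2], [t*(t - 3)*e^{6*t}, (1 - t)*e^{6*t}, t*(2 - t)*e^{6*t}/2], [2*t*(1 - t)*e^{6*t}, 2*t*e^{6*t}, (t^2 + 1)*e^{6*t}]]

A has Jordan form J = [[6, 1, 0], [0, 6, 1], [0, 0, 6]] with A = PJP^{-1}, so e^{tA} = P e^{tJ} P^{-1}.

For a Jordan block J_k(λ), e^{tJ_k(λ)} = e^{λt} · (I + tN + t^2 N^2/2! + ... + t^{k-1} N^{k-1}/(k-1)!) where N is the nilpotent superdiagonal part.

Assembling the blocks and conjugating back gives the entries of e^{tA} as shown above.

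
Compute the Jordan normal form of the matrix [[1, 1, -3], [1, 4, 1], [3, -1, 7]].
J = [[4, 1, 0], [0, 4, 1], [0, 0, 4]]

The characteristic polynomial is det(xI - A) = (x - 4)^3, so the eigenvalues are 4 (algebraic multiplicity 3).

For λ = 4: rank(A - 4I) = 2, rank((A - 4I)^2) = 1, rank((A - 4I)^3) = 0. The eigenspace has dimension 3 - 2 = 1, so there is 1 Jordan block; the rank sequence gives block sizes [3].

Assembling the blocks gives the Jordan form J above.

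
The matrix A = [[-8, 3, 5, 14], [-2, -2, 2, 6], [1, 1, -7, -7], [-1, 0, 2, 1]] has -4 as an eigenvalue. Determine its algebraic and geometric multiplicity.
The characteristic polynomial is (x + 4)^4, so the factor x + 4 appears with exponent 4: the algebraic multiplicity is 4.

rank(A + 4I) = 2, so the eigenspace has dimension 4 - 2 = 2: the geometric multiplicity is 2.

Since 2 < 4, A is not diagonalizable.

algebraic multiplicity 4, geometric multiplicity 2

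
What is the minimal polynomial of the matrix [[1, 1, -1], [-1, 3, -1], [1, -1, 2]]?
The characteristic polynomial factors as (x - 2)^3. The minimal polynomial is ∏(x - λ)^{k_λ} where k_λ is the size of the largest Jordan block at λ.

For λ = 2: rank(A - 2I) = 2, and the largest Jordan block has size 3 (the smallest k with rank((A - 2I)^k) = rank((A - 2I)^(k+1))).

So m_A(x) = (x - 2)^3.

m_A(x) = (x - 2)^3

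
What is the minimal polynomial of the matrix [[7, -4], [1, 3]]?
The characteristic polynomial factors as (x - 5)^2. The minimal polynomial is ∏(x - λ)^{k_λ} where k_λ is the size of the largest Jordan block at λ.

For λ = 5: rank(A - 5I) = 1, and the largest Jordan block has size 2 (the smallest k with rank((A - 5I)^k) = rank((A - 5I)^(k+1))).

So m_A(x) = (x - 5)^2.

m_A(x) = (x - 5)^2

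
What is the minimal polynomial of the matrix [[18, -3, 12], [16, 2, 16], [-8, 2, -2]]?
The characteristic polynomial factors as (x - 6)^3. The minimal polynomial is ∏(x - λ)^{k_λ} where k_λ is the size of the largest Jordan block at λ.

For λ = 6: rank(A - 6I) = 1, and the largest Jordan block has size 2 (the smallest k with rank((A - 6I)^k) = rank((A - 6I)^(k+1))).

So m_A(x) = (x - 6)^2.

m_A(x) = (x - 6)^2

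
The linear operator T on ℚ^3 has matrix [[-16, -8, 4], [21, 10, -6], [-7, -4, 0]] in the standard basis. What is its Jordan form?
J = [[-2, 1, 0], [0, -2, 0], [0, 0, -2]]

The characteristic polynomial is det(xI - A) = (x + 2)^3, so the eigenvalues are -2 (algebraic multiplicity 3).

For λ = -2: rank(A + 2I) = 1, rank((A + 2I)^2) = 0. The eigenspace has dimension 3 - 1 = 2, so there are 2 Jordan blocks; the rank sequence gives block sizes [2, 1].

Assembling the blocks gives the Jordan form J above.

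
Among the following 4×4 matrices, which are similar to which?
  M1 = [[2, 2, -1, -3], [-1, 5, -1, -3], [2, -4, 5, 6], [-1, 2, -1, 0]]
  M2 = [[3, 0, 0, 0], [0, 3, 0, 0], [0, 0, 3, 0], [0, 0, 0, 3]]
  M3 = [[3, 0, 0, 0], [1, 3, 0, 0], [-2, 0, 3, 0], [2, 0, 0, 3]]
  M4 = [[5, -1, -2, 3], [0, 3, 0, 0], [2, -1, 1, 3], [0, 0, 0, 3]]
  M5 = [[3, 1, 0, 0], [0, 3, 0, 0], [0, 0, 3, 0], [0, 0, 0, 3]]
2 classes: {M1, M3, M4, M5}, {M2}

Characteristic polynomials: χ_{M1} = (x - 3)^4, χ_{M2} = (x - 3)^4, χ_{M3} = (x - 3)^4, χ_{M4} = (x - 3)^4, χ_{M5} = (x - 3)^4.

{M1, M3, M4, M5}: invariant factors x - 3, x - 3, (x - 3)^2.

{M2}: invariant factors x - 3, x - 3, x - 3, x - 3.

Matrices are similar if and only if their invariant-factor lists agree; the partition into similarity classes is {M1, M3, M4, M5}, {M2}.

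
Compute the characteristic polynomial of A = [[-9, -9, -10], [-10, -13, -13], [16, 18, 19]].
χ_A(x) = (x + 1)^3

xI - A = [[x + 9, 9, 10], [10, x + 13, 13], [-16, -18, x - 19]].

Expanding det(xI - A) along the first row:
det(xI - A) = + (x + 9)·det([[x + 13, 13], [-18, x - 19]]) - (9)·det([[10, 13], [-16, x - 19]]) + (10)·det([[10, x + 13], [-16, -18]]).

Evaluating gives χ_A(x) = x^3 + 3x^2 + 3x + 1 = (x + 1)^3.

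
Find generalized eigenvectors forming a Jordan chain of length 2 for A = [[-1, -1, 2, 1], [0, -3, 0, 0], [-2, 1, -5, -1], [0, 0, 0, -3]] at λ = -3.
v_1 = [[1, 1, 0, 0]]^T, v_2 = [[1, 0, -1, 0]]^T

We seek v_1 ∈ ker((A + 3I)^2) \ ker(A + 3I), then set v_{i+1} = (A + 3I) v_i.

One such chain is v_1 = [[1, 1, 0, 0]]^T, v_2 = [[1, 0, -1, 0]]^T. Check: (A + 3I) v_2 = [[0, 0, 0, 0]]^T = 0.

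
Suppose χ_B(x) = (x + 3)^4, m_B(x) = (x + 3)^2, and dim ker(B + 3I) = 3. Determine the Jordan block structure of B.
λ = -3: algebraic multiplicity 4 (exponent in χ_B), largest block size 2 (exponent in m_B), 3 blocks (geometric multiplicity). These force block sizes [2, 1, 1].

Jordan blocks: (-3, 2), (-3, 1), (-3, 1)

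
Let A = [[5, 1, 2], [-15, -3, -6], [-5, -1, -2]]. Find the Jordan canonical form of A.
J = [[0, 1, 0], [0, 0, 0], [0, 0, 0]]

The characteristic polynomial is det(xI - A) = x^3, so the eigenvalues are 0 (algebraic multiplicity 3).

For λ = 0: rank(A) = 1, rank(A^2) = 0. The eigenspace has dimension 3 - 1 = 2, so there are 2 Jordan blocks; the rank sequence gives block sizes [2, 1].

Assembling the blocks gives the Jordan form J above.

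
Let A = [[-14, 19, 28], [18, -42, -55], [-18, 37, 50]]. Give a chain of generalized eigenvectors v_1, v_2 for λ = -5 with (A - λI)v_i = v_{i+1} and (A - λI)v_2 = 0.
v_1 = [[0, 3, -2]]^T, v_2 = [[1, -1, 1]]^T

We seek v_1 ∈ ker((A + 5I)^2) \ ker(A + 5I), then set v_{i+1} = (A + 5I) v_i.

One such chain is v_1 = [[0, 3, -2]]^T, v_2 = [[1, -1, 1]]^T. Check: (A + 5I) v_2 = [[0, 0, 0]]^T = 0.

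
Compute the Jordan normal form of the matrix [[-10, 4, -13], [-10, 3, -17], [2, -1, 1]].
The characteristic polynomial is det(xI - A) = (x + 2)^3, so the eigenvalues are -2 (algebraic multiplicity 3).

For λ = -2: rank(A + 2I) = 2, rank((A + 2I)^2) = 1, rank((A + 2I)^3) = 0. The eigenspace has dimension 3 - 2 = 1, so there is 1 Jordan block; the rank sequence gives block sizes [3].

Assembling the blocks gives the Jordan form J above.

J = [[-2, 1, 0], [0, -2, 1], [0, 0, -2]]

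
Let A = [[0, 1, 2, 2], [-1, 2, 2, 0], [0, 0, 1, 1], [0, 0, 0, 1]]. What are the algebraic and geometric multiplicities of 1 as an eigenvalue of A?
algebraic multiplicity 4, geometric multiplicity 2

The characteristic polynomial is (x - 1)^4, so the factor x - 1 appears with exponent 4: the algebraic multiplicity is 4.

rank(A - I) = 2, so the eigenspace has dimension 4 - 2 = 2: the geometric multiplicity is 2.

Since 2 < 4, A is not diagonalizable.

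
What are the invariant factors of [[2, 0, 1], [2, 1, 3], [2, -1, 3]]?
(x - 2)^3

The Jordan structure of A has elementary divisors (x - 2)^3. Arranging the block sizes at each eigenvalue in decreasing order and taking row products gives the invariant factors.

Invariant factors (smallest first, each dividing the next): (x - 2)^3.

Check: the last factor (x - 2)^3 is the minimal polynomial, and the product (x - 2)^3 is the characteristic polynomial.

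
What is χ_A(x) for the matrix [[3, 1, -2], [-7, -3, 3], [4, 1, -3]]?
χ_A(x) = (x + 1)^3

xI - A = [[x - 3, -1, 2], [7, x + 3, -3], [-4, -1, x + 3]].

Expanding det(xI - A) along the first row:
det(xI - A) = + (x - 3)·det([[x + 3, -3], [-1, x + 3]]) - (-1)·det([[7, -3], [-4, x + 3]]) + (2)·det([[7, x + 3], [-4, -1]]).

Evaluating gives χ_A(x) = x^3 + 3x^2 + 3x + 1 = (x + 1)^3.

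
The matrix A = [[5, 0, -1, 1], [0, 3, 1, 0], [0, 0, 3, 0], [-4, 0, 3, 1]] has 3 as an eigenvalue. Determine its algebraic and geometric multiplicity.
The characteristic polynomial is (x - 3)^4, so the factor x - 3 appears with exponent 4: the algebraic multiplicity is 4.

rank(A - 3I) = 2, so the eigenspace has dimension 4 - 2 = 2: the geometric multiplicity is 2.

Since 2 < 4, A is not diagonalizable.

algebraic multiplicity 4, geometric multiplicity 2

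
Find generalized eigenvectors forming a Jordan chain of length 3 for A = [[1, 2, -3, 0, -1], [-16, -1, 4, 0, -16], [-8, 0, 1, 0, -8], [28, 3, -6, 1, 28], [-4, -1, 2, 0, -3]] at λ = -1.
We seek v_1 ∈ ker((A + I)^3) \ ker((A + I)^2), then set v_{i+1} = (A + I) v_i.

One such chain is v_1 = [[0, 1, 1, -2, 0]]^T, v_2 = [[-1, 4, 2, -7, 1]]^T, v_3 = [[-1, 8, 4, -14, 2]]^T. Check: (A + I) v_3 = [[0, 0, 0, 0, 0]]^T = 0.

v_1 = [[0, 1, 1, -2, 0]]^T, v_2 = [[-1, 4, 2, -7, 1]]^T, v_3 = [[-1, 8, 4, -14, 2]]^T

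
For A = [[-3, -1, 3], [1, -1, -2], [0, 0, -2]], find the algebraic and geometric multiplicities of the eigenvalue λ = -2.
The characteristic polynomial is (x + 2)^3, so the factor x + 2 appears with exponent 3: the algebraic multiplicity is 3.

rank(A + 2I) = 2, so the eigenspace has dimension 3 - 2 = 1: the geometric multiplicity is 1.

Since 1 < 3, A is not diagonalizable.

algebraic multiplicity 3, geometric multiplicity 1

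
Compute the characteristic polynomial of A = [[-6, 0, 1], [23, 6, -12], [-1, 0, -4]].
xI - A = [[x + 6, 0, -1], [-23, x - 6, 12], [1, 0, x + 4]].

Expanding det(xI - A) along the first row:
det(xI - A) = + (x + 6)·det([[x - 6, 12], [0, x + 4]]) - (0)·det([[-23, 12], [1, x + 4]]) + (-1)·det([[-23, x - 6], [1, 0]]).

Evaluating gives χ_A(x) = x^3 + 4x^2 - 35x - 150 = (x - 6)(x + 5)^2.

χ_A(x) = (x - 6)(x + 5)^2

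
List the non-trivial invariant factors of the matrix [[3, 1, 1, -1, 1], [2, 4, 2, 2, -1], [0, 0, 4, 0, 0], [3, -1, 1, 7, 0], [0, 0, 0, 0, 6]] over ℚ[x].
The Jordan structure of A has elementary divisors (x - 4)^2, (x - 4), (x - 6)^2. Arranging the block sizes at each eigenvalue in decreasing order and taking row products gives the invariant factors.

Invariant factors (smallest first, each dividing the next): x - 4, (x - 6)^2(x - 4)^2.

Check: the last factor (x - 6)^2(x - 4)^2 is the minimal polynomial, and the product (x - 6)^2(x - 4)^3 is the characteristic polynomial.

x - 4, (x - 6)^2(x - 4)^2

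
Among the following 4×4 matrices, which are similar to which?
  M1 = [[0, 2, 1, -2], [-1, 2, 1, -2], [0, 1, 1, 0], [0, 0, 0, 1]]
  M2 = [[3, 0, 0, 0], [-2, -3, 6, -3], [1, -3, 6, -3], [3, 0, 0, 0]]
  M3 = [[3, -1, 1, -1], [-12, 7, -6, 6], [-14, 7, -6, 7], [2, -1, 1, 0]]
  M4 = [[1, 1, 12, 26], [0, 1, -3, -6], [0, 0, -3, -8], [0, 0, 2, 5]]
Characteristic polynomials: χ_{M1} = (x - 1)^4, χ_{M2} = x^2(x - 3)^2, χ_{M3} = (x - 1)^4, χ_{M4} = (x - 1)^4.

{M1, M4}: invariant factors x - 1, (x - 1)^3.

{M2}: invariant factors x, x(x - 3)^2.

{M3}: invariant factors x - 1, x - 1, (x - 1)^2.

Matrices are similar if and only if their invariant-factor lists agree; the partition into similarity classes is {M1, M4}, {M2}, {M3}.

3 classes: {M1, M4}, {M2}, {M3}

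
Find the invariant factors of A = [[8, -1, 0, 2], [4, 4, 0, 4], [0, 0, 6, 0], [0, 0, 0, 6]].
x - 6, x - 6, (x - 6)^2

The Jordan structure of A has elementary divisors (x - 6)^2, (x - 6), (x - 6). Arranging the block sizes at each eigenvalue in decreasing order and taking row products gives the invariant factors.

Invariant factors (smallest first, each dividing the next): x - 6, x - 6, (x - 6)^2.

Check: the last factor (x - 6)^2 is the minimal polynomial, and the product (x - 6)^4 is the characteristic polynomial.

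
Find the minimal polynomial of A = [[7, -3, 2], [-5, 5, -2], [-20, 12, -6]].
m_A(x) = (x - 2)^2

The characteristic polynomial factors as (x - 2)^3. The minimal polynomial is ∏(x - λ)^{k_λ} where k_λ is the size of the largest Jordan block at λ.

For λ = 2: rank(A - 2I) = 1, and the largest Jordan block has size 2 (the smallest k with rank((A - 2I)^k) = rank((A - 2I)^(k+1))).

So m_A(x) = (x - 2)^2.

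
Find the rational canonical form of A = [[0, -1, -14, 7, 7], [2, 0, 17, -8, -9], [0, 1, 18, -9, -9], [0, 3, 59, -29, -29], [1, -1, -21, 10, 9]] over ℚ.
The invariant factors of A (the non-unit diagonal entries of the Smith normal form of xI - A over ℚ[x]) are (x + 1)^2(x^3 + 3x + 2), each dividing the next. The characteristic polynomial is their product, (x + 1)^2(x^3 + 3x + 2).

The rational canonical form is the block-diagonal matrix of companion matrices C(f_i):
R = [[0, 0, 0, 0, -2], [1, 0, 0, 0, -7], [0, 1, 0, 0, -8], [0, 0, 1, 0, -4], [0, 0, 0, 1, -2]].

Note the characteristic polynomial does not split into linear factors over ℚ, so A has no Jordan form over ℚ; the rational canonical form exists over any field.

R = [[0, 0, 0, 0, -2], [1, 0, 0, 0, -7], [0, 1, 0, 0, -8], [0, 0, 1, 0, -4], [0, 0, 0, 1, -2]]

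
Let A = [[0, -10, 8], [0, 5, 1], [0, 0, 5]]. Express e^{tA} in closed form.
A has Jordan form J = [[0, 0, 0], [0, 5, 1], [0, 0, 5]] with A = PJP^{-1}, so e^{tA} = P e^{tJ} P^{-1}.

For a Jordan block J_k(λ), e^{tJ_k(λ)} = e^{λt} · (I + tN + t^2 N^2/2! + ... + t^{k-1} N^{k-1}/(k-1)!) where N is the nilpotent superdiagonal part.

Assembling the blocks and conjugating back gives the entries of e^{tA} as shown above.

e^{tA} = [[1, 2 - 2*e^{5*t}, -2*t*e^{5*t} + 2*e^{5*t} - 2], [0, e^{5*t}, t*e^{5*t}], [0, 0, e^{5*t}]]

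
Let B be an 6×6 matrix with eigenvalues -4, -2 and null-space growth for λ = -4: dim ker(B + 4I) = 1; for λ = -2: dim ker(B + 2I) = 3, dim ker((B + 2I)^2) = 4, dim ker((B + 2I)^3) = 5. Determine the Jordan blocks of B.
λ = -4: successive nullity increments [1] count blocks of size ≥ k; block sizes are [1].
λ = -2: successive nullity increments [3, 1, 1] count blocks of size ≥ k; block sizes are [3, 1, 1].

Jordan blocks: (-4, 1), (-2, 3), (-2, 1), (-2, 1)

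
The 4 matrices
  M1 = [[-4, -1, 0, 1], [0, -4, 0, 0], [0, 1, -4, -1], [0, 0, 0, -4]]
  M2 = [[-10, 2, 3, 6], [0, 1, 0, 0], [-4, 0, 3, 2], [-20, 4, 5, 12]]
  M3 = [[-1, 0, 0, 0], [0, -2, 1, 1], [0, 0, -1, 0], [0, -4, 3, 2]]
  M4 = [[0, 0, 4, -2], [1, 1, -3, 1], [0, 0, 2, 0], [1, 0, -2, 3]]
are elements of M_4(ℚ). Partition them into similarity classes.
4 classes: {M1}, {M2}, {M3}, {M4}

Characteristic polynomials: χ_{M1} = (x + 4)^4, χ_{M2} = (x - 2)^2(x - 1)^2, χ_{M3} = x^2(x + 1)^2, χ_{M4} = (x - 2)^2(x - 1)^2.

{M1}: invariant factors x + 4, x + 4, (x + 4)^2.

{M2}: invariant factors (x - 2)(x - 1), (x - 2)(x - 1).

{M3}: invariant factors x + 1, x^2(x + 1).

{M4}: invariant factors x - 2, (x - 2)(x - 1)^2.

Matrices are similar if and only if their invariant-factor lists agree; the partition into similarity classes is {M1}, {M2}, {M3}, {M4}.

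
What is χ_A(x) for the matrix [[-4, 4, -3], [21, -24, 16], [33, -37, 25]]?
xI - A = [[x + 4, -4, 3], [-21, x + 24, -16], [-33, 37, x - 25]].

Expanding det(xI - A) along the first row:
det(xI - A) = + (x + 4)·det([[x + 24, -16], [37, x - 25]]) - (-4)·det([[-21, -16], [-33, x - 25]]) + (3)·det([[-21, x + 24], [-33, 37]]).

Evaluating gives χ_A(x) = x^3 + 3x^2 + 3x + 1 = (x + 1)^3.

χ_A(x) = (x + 1)^3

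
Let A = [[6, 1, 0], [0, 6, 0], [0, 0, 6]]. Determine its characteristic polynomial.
χ_A(x) = (x - 6)^3

xI - A = [[x - 6, -1, 0], [0, x - 6, 0], [0, 0, x - 6]].

Expanding det(xI - A) along the first row:
det(xI - A) = + (x - 6)·det([[x - 6, 0], [0, x - 6]]) - (-1)·det([[0, 0], [0, x - 6]]) + (0)·det([[0, x - 6], [0, 0]]).

Evaluating gives χ_A(x) = x^3 - 18x^2 + 108x - 216 = (x - 6)^3.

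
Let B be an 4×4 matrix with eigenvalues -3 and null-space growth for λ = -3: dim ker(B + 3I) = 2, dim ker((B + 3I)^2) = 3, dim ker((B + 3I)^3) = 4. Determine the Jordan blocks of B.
λ = -3: successive nullity increments [2, 1, 1] count blocks of size ≥ k; block sizes are [3, 1].

Jordan blocks: (-3, 3), (-3, 1)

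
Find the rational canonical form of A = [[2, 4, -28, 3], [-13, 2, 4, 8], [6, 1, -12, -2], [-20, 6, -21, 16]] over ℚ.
R = [[0, 0, 0, -1], [1, 0, 0, -8], [0, 1, 0, -14], [0, 0, 1, 8]]

The invariant factors of A (the non-unit diagonal entries of the Smith normal form of xI - A over ℚ[x]) are (x^2 - 4x - 1)^2, each dividing the next. The characteristic polynomial is their product, (x^2 - 4x - 1)^2.

The rational canonical form is the block-diagonal matrix of companion matrices C(f_i):
R = [[0, 0, 0, -1], [1, 0, 0, -8], [0, 1, 0, -14], [0, 0, 1, 8]].

Note the characteristic polynomial does not split into linear factors over ℚ, so A has no Jordan form over ℚ; the rational canonical form exists over any field.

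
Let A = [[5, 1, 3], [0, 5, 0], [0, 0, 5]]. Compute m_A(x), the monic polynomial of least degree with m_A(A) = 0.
m_A(x) = (x - 5)^2

The characteristic polynomial factors as (x - 5)^3. The minimal polynomial is ∏(x - λ)^{k_λ} where k_λ is the size of the largest Jordan block at λ.

For λ = 5: rank(A - 5I) = 1, and the largest Jordan block has size 2 (the smallest k with rank((A - 5I)^k) = rank((A - 5I)^(k+1))).

So m_A(x) = (x - 5)^2.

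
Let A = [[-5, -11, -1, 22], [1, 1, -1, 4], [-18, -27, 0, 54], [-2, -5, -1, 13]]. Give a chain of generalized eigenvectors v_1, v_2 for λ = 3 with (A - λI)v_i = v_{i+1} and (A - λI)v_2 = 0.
v_1 = [[2, 0, 7, 1]]^T, v_2 = [[-1, -1, -3, -1]]^T

We seek v_1 ∈ ker((A - 3I)^2) \ ker(A - 3I), then set v_{i+1} = (A - 3I) v_i.

One such chain is v_1 = [[2, 0, 7, 1]]^T, v_2 = [[-1, -1, -3, -1]]^T. Check: (A - 3I) v_2 = [[0, 0, 0, 0]]^T = 0.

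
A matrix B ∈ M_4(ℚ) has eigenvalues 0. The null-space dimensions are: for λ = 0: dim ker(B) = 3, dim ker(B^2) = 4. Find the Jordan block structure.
Jordan blocks: (0, 2), (0, 1), (0, 1)

λ = 0: successive nullity increments [3, 1] count blocks of size ≥ k; block sizes are [2, 1, 1].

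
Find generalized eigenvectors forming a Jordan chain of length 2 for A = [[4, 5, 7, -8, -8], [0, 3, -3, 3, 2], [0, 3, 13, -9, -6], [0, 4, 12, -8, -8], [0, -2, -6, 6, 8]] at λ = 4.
We seek v_1 ∈ ker((A - 4I)^2) \ ker(A - 4I), then set v_{i+1} = (A - 4I) v_i.

One such chain is v_1 = [[4, -1, 2, 3, -2]]^T, v_2 = [[1, 0, 0, 0, 0]]^T. Check: (A - 4I) v_2 = [[0, 0, 0, 0, 0]]^T = 0.

v_1 = [[4, -1, 2, 3, -2]]^T, v_2 = [[1, 0, 0, 0, 0]]^T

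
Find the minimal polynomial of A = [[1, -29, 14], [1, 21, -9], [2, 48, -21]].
The characteristic polynomial factors as (x - 2)^2(x + 3). The minimal polynomial is ∏(x - λ)^{k_λ} where k_λ is the size of the largest Jordan block at λ.

For λ = -3: rank(A + 3I) = 2, and the largest Jordan block has size 1 (the smallest k with rank((A + 3I)^k) = rank((A + 3I)^(k+1))).
For λ = 2: rank(A - 2I) = 2, and the largest Jordan block has size 2 (the smallest k with rank((A - 2I)^k) = rank((A - 2I)^(k+1))).

So m_A(x) = (x - 2)^2(x + 3).

m_A(x) = (x - 2)^2(x + 3)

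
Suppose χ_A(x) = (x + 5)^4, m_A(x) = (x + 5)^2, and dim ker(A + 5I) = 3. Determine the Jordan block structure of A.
λ = -5: algebraic multiplicity 4 (exponent in χ_A), largest block size 2 (exponent in m_A), 3 blocks (geometric multiplicity). These force block sizes [2, 1, 1].

Jordan blocks: (-5, 2), (-5, 1), (-5, 1)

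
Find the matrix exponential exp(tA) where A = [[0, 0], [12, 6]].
e^{tA} = [[1, 0], [2*e^{6*t} - 2, e^{6*t}]]

A has Jordan form J = [[0, 0], [0, 6]] with A = PJP^{-1}, so e^{tA} = P e^{tJ} P^{-1}.

For a Jordan block J_k(λ), e^{tJ_k(λ)} = e^{λt} · (I + tN + t^2 N^2/2! + ... + t^{k-1} N^{k-1}/(k-1)!) where N is the nilpotent superdiagonal part.

Assembling the blocks and conjugating back gives the entries of e^{tA} as shown above.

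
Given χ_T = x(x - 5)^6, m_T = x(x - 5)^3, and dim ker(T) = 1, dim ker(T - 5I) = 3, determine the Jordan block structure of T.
λ = 0: algebraic multiplicity 1 (exponent in χ_T), largest block size 1 (exponent in m_T), 1 block (geometric multiplicity). This forces block sizes [1].
λ = 5: algebraic multiplicity 6 (exponent in χ_T), largest block size 3 (exponent in m_T), 3 blocks (geometric multiplicity). These force block sizes [3, 2, 1].

Jordan blocks: (0, 1), (5, 3), (5, 2), (5, 1)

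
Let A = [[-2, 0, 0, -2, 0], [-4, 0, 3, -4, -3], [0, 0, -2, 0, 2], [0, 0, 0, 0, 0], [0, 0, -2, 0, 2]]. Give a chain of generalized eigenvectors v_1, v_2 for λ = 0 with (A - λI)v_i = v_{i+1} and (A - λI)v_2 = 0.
We seek v_1 ∈ ker(A^2) \ ker(A), then set v_{i+1} = A v_i.

One such chain is v_1 = [[-1, -7, 2, 1, 1]]^T, v_2 = [[0, 3, -2, 0, -2]]^T. Check: A v_2 = [[0, 0, 0, 0, 0]]^T = 0.

v_1 = [[-1, -7, 2, 1, 1]]^T, v_2 = [[0, 3, -2, 0, -2]]^T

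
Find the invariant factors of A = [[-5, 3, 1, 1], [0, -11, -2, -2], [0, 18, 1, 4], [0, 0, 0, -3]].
x + 5, (x + 3)(x + 5)^2

The Jordan structure of A has elementary divisors (x + 5)^2, (x + 5), (x + 3). Arranging the block sizes at each eigenvalue in decreasing order and taking row products gives the invariant factors.

Invariant factors (smallest first, each dividing the next): x + 5, (x + 3)(x + 5)^2.

Check: the last factor (x + 3)(x + 5)^2 is the minimal polynomial, and the product (x + 3)(x + 5)^3 is the characteristic polynomial.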